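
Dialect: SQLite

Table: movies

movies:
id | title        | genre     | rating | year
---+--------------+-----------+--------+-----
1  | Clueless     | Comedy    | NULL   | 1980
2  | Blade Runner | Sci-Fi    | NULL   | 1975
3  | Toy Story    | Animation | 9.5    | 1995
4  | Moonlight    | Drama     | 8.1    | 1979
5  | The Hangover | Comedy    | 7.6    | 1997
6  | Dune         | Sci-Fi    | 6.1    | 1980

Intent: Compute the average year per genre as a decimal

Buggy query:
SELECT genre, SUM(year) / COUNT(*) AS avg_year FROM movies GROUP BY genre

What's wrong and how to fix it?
Bug: Both operands are integers, so '/' performs integer division and truncates

Fix: Multiply by 1.0 (or CAST to REAL) to force floating-point division

Corrected query:
SELECT genre, SUM(year) * 1.0 / COUNT(*) AS avg_year FROM movies GROUP BY genre

Result:
genre     | avg_year
----------+---------
Animation | 1995    
Comedy    | 1988.5  
Drama     | 1979    
Sci-Fi    | 1977.5  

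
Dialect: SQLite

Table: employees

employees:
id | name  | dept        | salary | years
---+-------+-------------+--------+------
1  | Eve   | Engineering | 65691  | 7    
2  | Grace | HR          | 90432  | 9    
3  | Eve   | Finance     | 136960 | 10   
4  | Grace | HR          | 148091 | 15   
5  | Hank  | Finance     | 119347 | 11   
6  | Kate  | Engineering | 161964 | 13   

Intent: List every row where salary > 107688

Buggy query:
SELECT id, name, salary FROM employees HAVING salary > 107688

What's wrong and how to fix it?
Bug: This is a non-aggregate query (no GROUP BY, no aggregates), so in SQLite the HAVING clause is invalid here; a row-level condition belongs in WHERE

Fix: Use WHERE for row-level filtering

Corrected query:
SELECT id, name, salary FROM employees WHERE salary > 107688

Result:
id | name  | salary
---+-------+-------
3  | Eve   | 136960
4  | Grace | 148091
5  | Hank  | 119347
6  | Kate  | 161964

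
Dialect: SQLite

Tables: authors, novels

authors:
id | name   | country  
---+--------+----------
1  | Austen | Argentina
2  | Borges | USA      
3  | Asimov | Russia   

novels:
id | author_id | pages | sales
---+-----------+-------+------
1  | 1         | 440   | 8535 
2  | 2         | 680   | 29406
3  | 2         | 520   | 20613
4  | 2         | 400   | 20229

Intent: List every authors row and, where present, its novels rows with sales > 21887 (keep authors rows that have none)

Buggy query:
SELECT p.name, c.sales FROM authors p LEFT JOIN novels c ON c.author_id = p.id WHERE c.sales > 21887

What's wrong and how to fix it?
Bug: Filtering c.sales in WHERE discards the NULL rows produced by LEFT JOIN, turning it into an inner join

Fix: Put 'c.sales > 21887' in the JOIN's ON clause instead of WHERE

Corrected query:
SELECT p.name, c.sales FROM authors p LEFT JOIN novels c ON c.author_id = p.id AND c.sales > 21887

Result:
name   | sales
-------+------
Austen | NULL 
Borges | 29406
Asimov | NULL 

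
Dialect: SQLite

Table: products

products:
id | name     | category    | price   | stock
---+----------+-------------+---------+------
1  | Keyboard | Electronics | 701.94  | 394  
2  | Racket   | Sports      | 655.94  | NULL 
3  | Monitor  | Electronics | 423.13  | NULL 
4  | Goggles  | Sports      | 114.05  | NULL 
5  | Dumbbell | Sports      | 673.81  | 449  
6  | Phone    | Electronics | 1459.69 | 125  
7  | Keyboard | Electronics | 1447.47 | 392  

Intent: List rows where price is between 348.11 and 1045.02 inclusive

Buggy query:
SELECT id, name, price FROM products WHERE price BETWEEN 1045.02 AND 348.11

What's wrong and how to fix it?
Bug: BETWEEN expects the lower bound first; with 1045.02 AND 348.11 the range is empty

Fix: Write BETWEEN 348.11 AND 1045.02

Corrected query:
SELECT id, name, price FROM products WHERE price BETWEEN 348.11 AND 1045.02

Result:
id | name     | price 
---+----------+-------
1  | Keyboard | 701.94
2  | Racket   | 655.94
3  | Monitor  | 423.13
5  | Dumbbell | 673.81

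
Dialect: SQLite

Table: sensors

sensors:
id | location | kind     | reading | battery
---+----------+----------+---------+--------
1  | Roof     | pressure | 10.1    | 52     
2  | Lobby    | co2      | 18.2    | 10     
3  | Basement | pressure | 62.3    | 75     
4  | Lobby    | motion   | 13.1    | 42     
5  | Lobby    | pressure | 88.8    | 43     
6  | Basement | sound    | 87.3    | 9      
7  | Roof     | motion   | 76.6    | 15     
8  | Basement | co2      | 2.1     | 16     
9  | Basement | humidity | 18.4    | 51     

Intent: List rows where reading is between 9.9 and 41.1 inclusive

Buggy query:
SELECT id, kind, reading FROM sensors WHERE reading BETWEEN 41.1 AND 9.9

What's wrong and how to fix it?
Bug: The bounds are reversed; BETWEEN a AND b requires a <= b to match anything

Fix: Swap the bounds so the smaller value comes first

Corrected query:
SELECT id, kind, reading FROM sensors WHERE reading BETWEEN 9.9 AND 41.1

Result:
id | kind     | reading
---+----------+--------
1  | pressure | 10.1   
2  | co2      | 18.2   
4  | motion   | 13.1   
9  | humidity | 18.4   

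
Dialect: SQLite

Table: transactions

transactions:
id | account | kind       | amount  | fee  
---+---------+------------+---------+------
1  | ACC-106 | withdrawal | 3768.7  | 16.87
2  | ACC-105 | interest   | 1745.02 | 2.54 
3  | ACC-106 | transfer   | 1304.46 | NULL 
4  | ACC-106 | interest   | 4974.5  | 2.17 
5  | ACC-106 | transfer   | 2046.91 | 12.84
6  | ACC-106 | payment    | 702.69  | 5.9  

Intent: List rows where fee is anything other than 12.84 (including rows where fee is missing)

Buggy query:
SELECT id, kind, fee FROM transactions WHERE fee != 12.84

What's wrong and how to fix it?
Bug: Inequality against NULL is unknown, not true; rows with NULL are dropped

Fix: Add an explicit OR fee IS NULL to include the missing-value rows

Corrected query:
SELECT id, kind, fee FROM transactions WHERE fee != 12.84 OR fee IS NULL

Result:
id | kind       | fee  
---+------------+------
1  | withdrawal | 16.87
2  | interest   | 2.54 
3  | transfer   | NULL 
4  | interest   | 2.17 
6  | payment    | 5.9  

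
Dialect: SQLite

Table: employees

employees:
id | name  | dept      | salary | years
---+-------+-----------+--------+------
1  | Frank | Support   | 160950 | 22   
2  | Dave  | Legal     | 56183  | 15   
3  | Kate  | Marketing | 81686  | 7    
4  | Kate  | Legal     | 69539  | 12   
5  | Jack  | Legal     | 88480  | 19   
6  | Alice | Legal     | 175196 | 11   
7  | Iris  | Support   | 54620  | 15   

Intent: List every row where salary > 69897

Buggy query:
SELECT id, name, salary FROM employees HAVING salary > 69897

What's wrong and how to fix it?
Bug: HAVING filters the output of aggregation, but this query has no GROUP BY and no aggregate functions, so SQLite rejects it (HAVING clause on a non-aggregate query); the condition here is per row

Fix: Replace HAVING with WHERE since the condition applies to individual rows

Corrected query:
SELECT id, name, salary FROM employees WHERE salary > 69897

Result:
id | name  | salary
---+-------+-------
1  | Frank | 160950
3  | Kate  | 81686 
5  | Jack  | 88480 
6  | Alice | 175196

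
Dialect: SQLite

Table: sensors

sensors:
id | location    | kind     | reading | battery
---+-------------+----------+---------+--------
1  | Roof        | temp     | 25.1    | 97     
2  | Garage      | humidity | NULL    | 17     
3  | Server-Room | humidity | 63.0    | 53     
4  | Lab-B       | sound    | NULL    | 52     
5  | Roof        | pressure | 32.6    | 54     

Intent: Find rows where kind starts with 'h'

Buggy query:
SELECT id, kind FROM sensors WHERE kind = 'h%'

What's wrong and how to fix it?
Bug: '=' compares the literal string including the % character; pattern matching needs LIKE

Fix: Use LIKE for wildcard pattern matching

Corrected query:
SELECT id, kind FROM sensors WHERE kind LIKE 'h%'

Result:
id | kind    
---+---------
2  | humidity
3  | humidity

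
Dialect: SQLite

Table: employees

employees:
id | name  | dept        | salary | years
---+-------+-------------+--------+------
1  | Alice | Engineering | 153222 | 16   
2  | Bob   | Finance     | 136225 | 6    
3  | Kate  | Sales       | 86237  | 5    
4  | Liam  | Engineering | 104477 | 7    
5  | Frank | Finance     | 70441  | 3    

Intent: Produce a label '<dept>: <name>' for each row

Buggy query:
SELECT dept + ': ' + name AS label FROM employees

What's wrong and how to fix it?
Bug: '+' is numeric addition; on text columns SQLite converts them to 0 instead of concatenating

Fix: Use the || operator for string concatenation

Corrected query:
SELECT dept || ': ' || name AS label FROM employees

Result:
label             
------------------
Engineering: Alice
Finance: Bob      
Sales: Kate       
Engineering: Liam 
Finance: Frank    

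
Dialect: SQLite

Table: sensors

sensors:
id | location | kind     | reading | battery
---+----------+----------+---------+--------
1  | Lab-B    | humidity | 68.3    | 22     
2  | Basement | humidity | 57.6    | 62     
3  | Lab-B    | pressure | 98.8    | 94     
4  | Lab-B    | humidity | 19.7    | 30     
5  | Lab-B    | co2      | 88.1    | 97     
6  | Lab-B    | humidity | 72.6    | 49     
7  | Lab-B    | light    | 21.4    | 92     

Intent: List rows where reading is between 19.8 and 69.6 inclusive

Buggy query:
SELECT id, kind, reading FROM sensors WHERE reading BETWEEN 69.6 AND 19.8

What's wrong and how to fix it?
Bug: BETWEEN expects the lower bound first; with 69.6 AND 19.8 the range is empty

Fix: Write BETWEEN 19.8 AND 69.6

Corrected query:
SELECT id, kind, reading FROM sensors WHERE reading BETWEEN 19.8 AND 69.6

Result:
id | kind     | reading
---+----------+--------
1  | humidity | 68.3   
2  | humidity | 57.6   
7  | light    | 21.4   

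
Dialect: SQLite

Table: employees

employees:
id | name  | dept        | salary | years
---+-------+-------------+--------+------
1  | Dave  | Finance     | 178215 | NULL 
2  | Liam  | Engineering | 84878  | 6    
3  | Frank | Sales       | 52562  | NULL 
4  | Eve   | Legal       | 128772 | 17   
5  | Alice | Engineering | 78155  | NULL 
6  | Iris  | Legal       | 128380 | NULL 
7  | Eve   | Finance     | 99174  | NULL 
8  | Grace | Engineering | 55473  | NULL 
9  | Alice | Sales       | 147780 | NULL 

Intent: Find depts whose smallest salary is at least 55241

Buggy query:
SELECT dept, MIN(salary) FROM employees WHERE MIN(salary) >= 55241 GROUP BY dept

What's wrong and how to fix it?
Bug: Aggregates like MIN are computed per group after WHERE runs

Fix: Replace WHERE with HAVING after the GROUP BY

Corrected query:
SELECT dept, MIN(salary) FROM employees GROUP BY dept HAVING MIN(salary) >= 55241

Result:
dept        | MIN(salary)
------------+------------
Engineering | 55473      
Finance     | 99174      
Legal       | 128380     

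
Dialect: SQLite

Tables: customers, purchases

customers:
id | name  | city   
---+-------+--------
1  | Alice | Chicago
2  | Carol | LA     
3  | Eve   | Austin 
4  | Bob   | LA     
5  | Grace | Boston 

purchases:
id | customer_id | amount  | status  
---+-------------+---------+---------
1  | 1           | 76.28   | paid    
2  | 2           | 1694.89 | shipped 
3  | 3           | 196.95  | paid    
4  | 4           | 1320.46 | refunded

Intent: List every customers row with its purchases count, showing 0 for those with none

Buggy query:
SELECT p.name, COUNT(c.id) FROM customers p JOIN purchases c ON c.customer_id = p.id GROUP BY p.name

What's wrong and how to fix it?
Bug: INNER JOIN drops customers rows that have no matching purchases rows

Fix: Switch to LEFT JOIN to retain unmatched parent rows

Corrected query:
SELECT p.name, COUNT(c.id) FROM customers p LEFT JOIN purchases c ON c.customer_id = p.id GROUP BY p.name

Result:
name  | COUNT(c.id)
------+------------
Alice | 1          
Bob   | 1          
Carol | 1          
Eve   | 1          
Grace | 0          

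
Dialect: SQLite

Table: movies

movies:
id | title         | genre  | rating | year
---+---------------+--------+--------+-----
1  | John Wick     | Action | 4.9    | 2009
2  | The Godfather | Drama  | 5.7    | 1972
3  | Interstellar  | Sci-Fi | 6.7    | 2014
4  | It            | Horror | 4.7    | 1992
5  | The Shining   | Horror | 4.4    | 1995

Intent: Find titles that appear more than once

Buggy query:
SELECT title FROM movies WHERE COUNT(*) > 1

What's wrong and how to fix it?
Bug: COUNT(*) is an aggregate and cannot be used in WHERE

Fix: Group first, then use HAVING for the count condition

Corrected query:
SELECT title FROM movies GROUP BY title HAVING COUNT(*) > 1

Result:
(no rows)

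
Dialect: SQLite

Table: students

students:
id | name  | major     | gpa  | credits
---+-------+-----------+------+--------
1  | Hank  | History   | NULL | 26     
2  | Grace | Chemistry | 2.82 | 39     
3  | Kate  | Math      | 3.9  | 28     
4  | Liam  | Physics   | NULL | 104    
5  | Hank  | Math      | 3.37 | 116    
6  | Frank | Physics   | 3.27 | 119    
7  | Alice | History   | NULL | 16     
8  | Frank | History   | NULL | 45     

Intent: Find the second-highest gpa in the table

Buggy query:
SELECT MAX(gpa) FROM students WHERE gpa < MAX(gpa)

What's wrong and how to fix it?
Bug: MAX(gpa) on the right of the comparison is an aggregate-in-WHERE error

Fix: Compute the overall MAX in a subquery, then take MAX of rows below it

Corrected query:
SELECT MAX(gpa) FROM students WHERE gpa < (SELECT MAX(gpa) FROM students)

Result:
MAX(gpa)
--------
3.37    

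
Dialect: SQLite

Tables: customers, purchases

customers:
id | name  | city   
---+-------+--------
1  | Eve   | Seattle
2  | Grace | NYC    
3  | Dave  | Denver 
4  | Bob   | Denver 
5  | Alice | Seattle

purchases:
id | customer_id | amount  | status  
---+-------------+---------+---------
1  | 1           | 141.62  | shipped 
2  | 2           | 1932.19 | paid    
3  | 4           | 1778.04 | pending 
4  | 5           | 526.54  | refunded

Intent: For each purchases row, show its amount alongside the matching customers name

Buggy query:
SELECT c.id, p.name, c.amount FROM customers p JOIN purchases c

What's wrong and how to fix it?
Bug: JOIN with no ON clause produces a cartesian product; every purchases row pairs with every customers row

Fix: Specify the join condition linking the foreign key to the parent id

Corrected query:
SELECT c.id, p.name, c.amount FROM customers p JOIN purchases c ON c.customer_id = p.id

Result:
id | name  | amount 
---+-------+--------
1  | Eve   | 141.62 
2  | Grace | 1932.19
3  | Bob   | 1778.04
4  | Alice | 526.54 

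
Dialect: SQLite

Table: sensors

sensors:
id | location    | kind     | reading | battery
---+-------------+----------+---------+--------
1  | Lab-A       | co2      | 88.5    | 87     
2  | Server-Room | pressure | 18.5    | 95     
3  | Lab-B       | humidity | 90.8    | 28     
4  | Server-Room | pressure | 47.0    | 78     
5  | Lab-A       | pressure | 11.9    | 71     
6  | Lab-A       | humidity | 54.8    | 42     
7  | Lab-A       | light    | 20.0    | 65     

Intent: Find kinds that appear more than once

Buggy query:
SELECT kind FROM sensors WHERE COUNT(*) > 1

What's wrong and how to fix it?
Bug: COUNT(*) is an aggregate and cannot be used in WHERE

Fix: GROUP BY kind, then filter groups with HAVING COUNT(*) > 1

Corrected query:
SELECT kind FROM sensors GROUP BY kind HAVING COUNT(*) > 1

Result:
kind    
--------
humidity
pressure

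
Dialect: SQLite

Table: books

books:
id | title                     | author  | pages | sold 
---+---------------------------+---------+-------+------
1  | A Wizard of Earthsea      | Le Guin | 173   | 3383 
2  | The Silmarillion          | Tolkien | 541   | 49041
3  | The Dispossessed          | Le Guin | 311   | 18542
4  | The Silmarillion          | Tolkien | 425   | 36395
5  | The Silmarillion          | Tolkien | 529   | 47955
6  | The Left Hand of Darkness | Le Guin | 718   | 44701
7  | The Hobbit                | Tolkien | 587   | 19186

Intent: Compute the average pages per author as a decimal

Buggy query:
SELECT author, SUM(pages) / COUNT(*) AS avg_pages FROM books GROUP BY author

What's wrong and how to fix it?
Bug: Both operands are integers, so '/' performs integer division and truncates

Fix: Cast one side to REAL so the division keeps the fractional part

Corrected query:
SELECT author, SUM(pages) * 1.0 / COUNT(*) AS avg_pages FROM books GROUP BY author

Result:
author  | avg_pages 
--------+-----------
Le Guin | 400.666667
Tolkien | 520.5     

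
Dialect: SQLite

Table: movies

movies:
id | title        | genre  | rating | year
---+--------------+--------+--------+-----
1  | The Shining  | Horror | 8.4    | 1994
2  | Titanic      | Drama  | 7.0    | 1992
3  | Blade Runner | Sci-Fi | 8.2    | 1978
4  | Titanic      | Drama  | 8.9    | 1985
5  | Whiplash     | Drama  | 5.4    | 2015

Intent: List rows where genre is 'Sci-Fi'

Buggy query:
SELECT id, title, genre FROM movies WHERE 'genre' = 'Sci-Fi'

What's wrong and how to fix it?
Bug: 'genre' in single quotes is a string literal, not the column; the comparison is literal-vs-literal and never true

Fix: Remove the quotes around the column name (or use double quotes for an identifier)

Corrected query:
SELECT id, title, genre FROM movies WHERE genre = 'Sci-Fi'

Result:
id | title        | genre 
---+--------------+-------
3  | Blade Runner | Sci-Fi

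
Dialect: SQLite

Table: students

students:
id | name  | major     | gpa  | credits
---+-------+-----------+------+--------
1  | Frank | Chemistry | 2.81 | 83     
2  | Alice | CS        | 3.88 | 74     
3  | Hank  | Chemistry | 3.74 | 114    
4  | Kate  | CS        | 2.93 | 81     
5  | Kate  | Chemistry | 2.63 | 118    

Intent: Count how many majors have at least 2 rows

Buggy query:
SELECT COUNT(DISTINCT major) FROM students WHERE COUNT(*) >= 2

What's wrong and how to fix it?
Bug: WHERE filters individual rows, not groups, so a group-level COUNT is invalid there

Fix: Group first with HAVING COUNT(*) >= 2, then COUNT the resulting groups

Corrected query:
SELECT COUNT(*) FROM (SELECT major FROM students GROUP BY major HAVING COUNT(*) >= 2)

Result:
COUNT(*)
--------
2       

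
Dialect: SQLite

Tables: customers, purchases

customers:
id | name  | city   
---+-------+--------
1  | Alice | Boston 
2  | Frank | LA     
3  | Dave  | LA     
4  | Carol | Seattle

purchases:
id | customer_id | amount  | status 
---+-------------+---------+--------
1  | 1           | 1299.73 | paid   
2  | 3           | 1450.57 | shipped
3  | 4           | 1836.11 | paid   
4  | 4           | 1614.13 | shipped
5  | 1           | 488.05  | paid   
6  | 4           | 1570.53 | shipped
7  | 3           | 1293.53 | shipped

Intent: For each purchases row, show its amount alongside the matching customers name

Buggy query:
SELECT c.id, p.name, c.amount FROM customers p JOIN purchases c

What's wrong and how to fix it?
Bug: Missing join condition: each purchases row is matched to all customers rows instead of just its own

Fix: Specify the join condition linking the foreign key to the parent id

Corrected query:
SELECT c.id, p.name, c.amount FROM customers p JOIN purchases c ON c.customer_id = p.id

Result:
id | name  | amount 
---+-------+--------
1  | Alice | 1299.73
2  | Dave  | 1450.57
3  | Carol | 1836.11
4  | Carol | 1614.13
5  | Alice | 488.05 
6  | Carol | 1570.53
7  | Dave  | 1293.53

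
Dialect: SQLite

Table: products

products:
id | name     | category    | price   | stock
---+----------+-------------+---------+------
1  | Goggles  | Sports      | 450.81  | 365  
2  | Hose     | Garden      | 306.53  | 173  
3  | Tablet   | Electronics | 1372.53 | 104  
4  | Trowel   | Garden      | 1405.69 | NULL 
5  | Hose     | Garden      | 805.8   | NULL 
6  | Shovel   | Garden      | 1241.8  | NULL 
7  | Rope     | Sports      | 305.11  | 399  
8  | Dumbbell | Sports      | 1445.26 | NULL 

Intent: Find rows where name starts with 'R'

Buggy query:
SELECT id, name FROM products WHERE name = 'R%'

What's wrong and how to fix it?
Bug: Wildcards only work with LIKE; '=' treats '%' as a literal character

Fix: Replace '=' with LIKE so 'R%' is treated as a pattern

Corrected query:
SELECT id, name FROM products WHERE name LIKE 'R%'

Result:
id | name
---+-----
7  | Rope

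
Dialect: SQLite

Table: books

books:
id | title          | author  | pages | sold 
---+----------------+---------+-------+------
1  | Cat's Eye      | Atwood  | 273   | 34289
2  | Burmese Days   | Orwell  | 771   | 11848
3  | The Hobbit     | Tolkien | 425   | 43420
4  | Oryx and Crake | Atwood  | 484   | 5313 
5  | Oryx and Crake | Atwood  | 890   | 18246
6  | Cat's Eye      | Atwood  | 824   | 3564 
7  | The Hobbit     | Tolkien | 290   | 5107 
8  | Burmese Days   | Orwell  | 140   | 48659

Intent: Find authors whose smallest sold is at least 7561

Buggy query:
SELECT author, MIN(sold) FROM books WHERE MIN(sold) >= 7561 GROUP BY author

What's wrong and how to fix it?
Bug: Aggregates like MIN are computed per group after WHERE runs

Fix: Replace WHERE with HAVING after the GROUP BY

Corrected query:
SELECT author, MIN(sold) FROM books GROUP BY author HAVING MIN(sold) >= 7561

Result:
author | MIN(sold)
-------+----------
Orwell | 11848    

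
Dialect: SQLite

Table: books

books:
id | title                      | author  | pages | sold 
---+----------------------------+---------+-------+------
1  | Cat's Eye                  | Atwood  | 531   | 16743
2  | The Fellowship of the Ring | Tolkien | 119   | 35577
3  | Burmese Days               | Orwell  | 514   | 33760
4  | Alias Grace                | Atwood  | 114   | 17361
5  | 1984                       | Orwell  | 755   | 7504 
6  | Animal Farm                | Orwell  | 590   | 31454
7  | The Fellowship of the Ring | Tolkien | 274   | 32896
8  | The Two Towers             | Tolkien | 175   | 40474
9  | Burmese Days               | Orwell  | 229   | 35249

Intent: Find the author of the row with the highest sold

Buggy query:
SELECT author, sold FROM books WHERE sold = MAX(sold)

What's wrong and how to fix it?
Bug: MAX(sold) is an aggregate and cannot be used directly in WHERE

Fix: Wrap MAX in a scalar subquery so WHERE compares against a single value

Corrected query:
SELECT author, sold FROM books WHERE sold = (SELECT MAX(sold) FROM books)

Result:
author  | sold 
--------+------
Tolkien | 40474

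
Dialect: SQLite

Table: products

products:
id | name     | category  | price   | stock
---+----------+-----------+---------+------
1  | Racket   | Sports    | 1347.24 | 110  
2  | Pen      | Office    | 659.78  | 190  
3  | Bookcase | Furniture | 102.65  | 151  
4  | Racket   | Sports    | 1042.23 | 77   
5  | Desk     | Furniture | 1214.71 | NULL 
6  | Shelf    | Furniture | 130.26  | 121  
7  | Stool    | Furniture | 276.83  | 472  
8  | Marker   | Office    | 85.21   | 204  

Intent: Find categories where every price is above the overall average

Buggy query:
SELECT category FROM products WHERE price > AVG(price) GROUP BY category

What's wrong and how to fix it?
Bug: AVG() is an aggregate; it can't sit directly in WHERE

Fix: Use a subquery for AVG and a HAVING MIN(...) filter so the condition holds for every row in the group

Corrected query:
SELECT category FROM products GROUP BY category HAVING MIN(price) > (SELECT AVG(price) FROM products)

Result:
category
--------
Sports  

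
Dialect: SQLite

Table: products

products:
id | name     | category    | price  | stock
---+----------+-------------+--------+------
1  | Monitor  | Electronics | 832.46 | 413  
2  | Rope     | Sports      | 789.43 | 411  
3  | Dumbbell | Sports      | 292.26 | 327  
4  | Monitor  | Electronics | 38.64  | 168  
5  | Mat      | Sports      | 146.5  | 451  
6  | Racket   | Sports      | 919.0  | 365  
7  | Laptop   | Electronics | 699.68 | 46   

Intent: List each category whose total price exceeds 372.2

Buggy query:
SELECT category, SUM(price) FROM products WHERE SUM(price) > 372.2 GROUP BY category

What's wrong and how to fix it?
Bug: WHERE runs before GROUP BY, so aggregates aren't available there

Fix: Use HAVING (which filters groups after aggregation) instead of WHERE

Corrected query:
SELECT category, SUM(price) FROM products GROUP BY category HAVING SUM(price) > 372.2

Result:
category    | SUM(price)
------------+-----------
Electronics | 1570.78   
Sports      | 2147.19   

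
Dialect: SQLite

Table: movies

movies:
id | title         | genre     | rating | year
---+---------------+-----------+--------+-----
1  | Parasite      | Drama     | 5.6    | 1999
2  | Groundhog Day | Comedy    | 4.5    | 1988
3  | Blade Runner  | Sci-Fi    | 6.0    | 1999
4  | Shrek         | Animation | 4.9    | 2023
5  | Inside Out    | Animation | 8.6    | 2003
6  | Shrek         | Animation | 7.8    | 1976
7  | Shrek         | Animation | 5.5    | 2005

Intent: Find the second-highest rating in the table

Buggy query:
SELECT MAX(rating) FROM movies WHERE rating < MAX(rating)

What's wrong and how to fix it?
Bug: MAX(rating) on the right of the comparison is an aggregate-in-WHERE error

Fix: Compute the overall MAX in a subquery, then take MAX of rows below it

Corrected query:
SELECT MAX(rating) FROM movies WHERE rating < (SELECT MAX(rating) FROM movies)

Result:
MAX(rating)
-----------
7.8        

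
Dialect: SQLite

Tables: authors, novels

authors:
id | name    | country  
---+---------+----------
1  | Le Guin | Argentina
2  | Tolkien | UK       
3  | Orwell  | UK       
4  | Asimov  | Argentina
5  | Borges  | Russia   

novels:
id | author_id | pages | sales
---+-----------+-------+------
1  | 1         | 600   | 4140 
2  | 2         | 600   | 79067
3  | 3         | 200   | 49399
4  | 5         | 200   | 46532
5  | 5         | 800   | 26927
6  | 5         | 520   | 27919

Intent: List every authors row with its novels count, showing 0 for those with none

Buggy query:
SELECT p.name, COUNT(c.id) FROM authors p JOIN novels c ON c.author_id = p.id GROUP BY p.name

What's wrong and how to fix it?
Bug: INNER JOIN drops authors rows that have no matching novels rows

Fix: Switch to LEFT JOIN to retain unmatched parent rows

Corrected query:
SELECT p.name, COUNT(c.id) FROM authors p LEFT JOIN novels c ON c.author_id = p.id GROUP BY p.name

Result:
name    | COUNT(c.id)
--------+------------
Asimov  | 0          
Borges  | 3          
Le Guin | 1          
Orwell  | 1          
Tolkien | 1          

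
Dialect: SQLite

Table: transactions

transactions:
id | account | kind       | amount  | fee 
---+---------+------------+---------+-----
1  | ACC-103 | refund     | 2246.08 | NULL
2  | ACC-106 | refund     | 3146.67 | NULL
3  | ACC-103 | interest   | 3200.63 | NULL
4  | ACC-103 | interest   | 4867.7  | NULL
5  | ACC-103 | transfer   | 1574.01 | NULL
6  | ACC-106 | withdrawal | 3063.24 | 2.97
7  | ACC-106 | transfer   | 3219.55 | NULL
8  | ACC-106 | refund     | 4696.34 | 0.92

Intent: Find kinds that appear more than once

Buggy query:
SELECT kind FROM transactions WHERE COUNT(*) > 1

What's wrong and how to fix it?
Bug: COUNT(*) is an aggregate and cannot be used in WHERE

Fix: GROUP BY kind, then filter groups with HAVING COUNT(*) > 1

Corrected query:
SELECT kind FROM transactions GROUP BY kind HAVING COUNT(*) > 1

Result:
kind    
--------
interest
refund  
transfer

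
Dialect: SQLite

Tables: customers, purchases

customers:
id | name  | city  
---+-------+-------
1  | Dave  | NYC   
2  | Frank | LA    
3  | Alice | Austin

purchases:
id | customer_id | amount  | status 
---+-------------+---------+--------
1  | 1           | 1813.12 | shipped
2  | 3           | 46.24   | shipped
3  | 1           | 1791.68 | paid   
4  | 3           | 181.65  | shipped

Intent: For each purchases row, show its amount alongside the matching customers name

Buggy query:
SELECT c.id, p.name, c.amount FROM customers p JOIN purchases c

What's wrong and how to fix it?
Bug: Missing join condition: each purchases row is matched to all customers rows instead of just its own

Fix: Add ON c.customer_id = p.id to the JOIN

Corrected query:
SELECT c.id, p.name, c.amount FROM customers p JOIN purchases c ON c.customer_id = p.id

Result:
id | name  | amount 
---+-------+--------
1  | Dave  | 1813.12
2  | Alice | 46.24  
3  | Dave  | 1791.68
4  | Alice | 181.65 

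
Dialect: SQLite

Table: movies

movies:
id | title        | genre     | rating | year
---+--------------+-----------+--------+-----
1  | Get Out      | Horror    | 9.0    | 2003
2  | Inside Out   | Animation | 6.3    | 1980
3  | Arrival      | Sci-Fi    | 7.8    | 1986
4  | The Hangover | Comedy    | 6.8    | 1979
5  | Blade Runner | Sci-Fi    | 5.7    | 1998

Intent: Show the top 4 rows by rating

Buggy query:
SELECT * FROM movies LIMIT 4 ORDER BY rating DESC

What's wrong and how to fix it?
Bug: ORDER BY cannot follow LIMIT; LIMIT is the final clause

Fix: Sort with ORDER BY, then apply LIMIT

Corrected query:
SELECT * FROM movies ORDER BY rating DESC LIMIT 4

Result:
id | title        | genre     | rating | year
---+--------------+-----------+--------+-----
1  | Get Out      | Horror    | 9      | 2003
3  | Arrival      | Sci-Fi    | 7.8    | 1986
4  | The Hangover | Comedy    | 6.8    | 1979
2  | Inside Out   | Animation | 6.3    | 1980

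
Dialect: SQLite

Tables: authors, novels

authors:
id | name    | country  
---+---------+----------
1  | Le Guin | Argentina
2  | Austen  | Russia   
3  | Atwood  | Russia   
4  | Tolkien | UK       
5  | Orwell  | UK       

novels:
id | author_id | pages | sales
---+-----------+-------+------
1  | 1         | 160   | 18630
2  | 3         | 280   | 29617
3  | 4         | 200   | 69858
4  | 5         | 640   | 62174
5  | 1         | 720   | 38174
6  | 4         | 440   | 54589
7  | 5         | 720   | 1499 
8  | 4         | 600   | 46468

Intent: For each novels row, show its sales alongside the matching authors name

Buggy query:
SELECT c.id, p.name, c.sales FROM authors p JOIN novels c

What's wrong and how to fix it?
Bug: Missing join condition: each novels row is matched to all authors rows instead of just its own

Fix: Add ON c.author_id = p.id to the JOIN

Corrected query:
SELECT c.id, p.name, c.sales FROM authors p JOIN novels c ON c.author_id = p.id

Result:
id | name    | sales
---+---------+------
1  | Le Guin | 18630
2  | Atwood  | 29617
3  | Tolkien | 69858
4  | Orwell  | 62174
5  | Le Guin | 38174
6  | Tolkien | 54589
7  | Orwell  | 1499 
8  | Tolkien | 46468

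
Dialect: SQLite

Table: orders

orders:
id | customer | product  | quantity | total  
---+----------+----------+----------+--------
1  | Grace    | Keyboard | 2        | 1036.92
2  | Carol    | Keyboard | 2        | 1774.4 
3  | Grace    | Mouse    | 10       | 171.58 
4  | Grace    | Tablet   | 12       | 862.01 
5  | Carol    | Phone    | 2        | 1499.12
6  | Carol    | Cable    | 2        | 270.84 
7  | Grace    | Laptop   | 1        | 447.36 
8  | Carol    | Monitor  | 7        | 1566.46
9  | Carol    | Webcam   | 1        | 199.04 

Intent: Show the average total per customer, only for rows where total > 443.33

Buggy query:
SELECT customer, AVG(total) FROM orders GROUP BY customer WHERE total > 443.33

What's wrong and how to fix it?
Bug: Row-level WHERE must come before GROUP BY in the clause order

Fix: Move the WHERE clause before GROUP BY

Corrected query:
SELECT customer, AVG(total) FROM orders WHERE total > 443.33 GROUP BY customer

Result:
customer | AVG(total) 
---------+------------
Carol    | 1613.326667
Grace    | 782.096667 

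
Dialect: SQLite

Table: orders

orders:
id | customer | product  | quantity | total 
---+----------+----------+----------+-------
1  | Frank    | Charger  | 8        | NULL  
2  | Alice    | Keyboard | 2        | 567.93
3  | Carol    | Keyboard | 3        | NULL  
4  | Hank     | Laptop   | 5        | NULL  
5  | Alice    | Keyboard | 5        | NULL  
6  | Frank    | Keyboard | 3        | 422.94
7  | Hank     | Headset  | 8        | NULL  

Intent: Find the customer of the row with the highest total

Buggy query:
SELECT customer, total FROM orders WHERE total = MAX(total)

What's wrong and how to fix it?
Bug: WHERE is evaluated per row; an aggregate over the whole table isn't defined there

Fix: Use a subquery: WHERE total = (SELECT MAX(total) FROM orders)

Corrected query:
SELECT customer, total FROM orders WHERE total = (SELECT MAX(total) FROM orders)

Result:
customer | total 
---------+-------
Alice    | 567.93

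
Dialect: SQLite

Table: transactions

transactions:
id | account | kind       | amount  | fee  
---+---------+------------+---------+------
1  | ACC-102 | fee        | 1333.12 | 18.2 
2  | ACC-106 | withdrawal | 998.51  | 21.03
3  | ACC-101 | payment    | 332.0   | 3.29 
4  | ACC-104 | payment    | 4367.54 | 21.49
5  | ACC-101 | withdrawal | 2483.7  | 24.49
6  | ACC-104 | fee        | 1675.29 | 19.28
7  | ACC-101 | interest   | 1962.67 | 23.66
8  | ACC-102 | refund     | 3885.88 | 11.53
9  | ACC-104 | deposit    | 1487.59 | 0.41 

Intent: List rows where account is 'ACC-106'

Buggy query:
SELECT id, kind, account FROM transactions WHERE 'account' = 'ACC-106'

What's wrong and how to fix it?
Bug: Single quotes denote string literals in SQL; the column name is being compared as a constant string

Fix: Remove the quotes around the column name (or use double quotes for an identifier)

Corrected query:
SELECT id, kind, account FROM transactions WHERE account = 'ACC-106'

Result:
id | kind       | account
---+------------+--------
2  | withdrawal | ACC-106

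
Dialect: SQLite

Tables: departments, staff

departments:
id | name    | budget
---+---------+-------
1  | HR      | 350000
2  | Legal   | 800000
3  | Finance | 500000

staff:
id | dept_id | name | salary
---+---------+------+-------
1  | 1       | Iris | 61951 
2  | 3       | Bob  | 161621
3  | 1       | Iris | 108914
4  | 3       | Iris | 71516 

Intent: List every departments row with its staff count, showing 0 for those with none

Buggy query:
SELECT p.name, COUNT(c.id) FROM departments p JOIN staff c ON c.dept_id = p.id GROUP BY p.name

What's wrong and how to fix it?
Bug: An inner join excludes parents with zero children

Fix: Switch to LEFT JOIN to retain unmatched parent rows

Corrected query:
SELECT p.name, COUNT(c.id) FROM departments p LEFT JOIN staff c ON c.dept_id = p.id GROUP BY p.name

Result:
name    | COUNT(c.id)
--------+------------
Finance | 2          
HR      | 2          
Legal   | 0          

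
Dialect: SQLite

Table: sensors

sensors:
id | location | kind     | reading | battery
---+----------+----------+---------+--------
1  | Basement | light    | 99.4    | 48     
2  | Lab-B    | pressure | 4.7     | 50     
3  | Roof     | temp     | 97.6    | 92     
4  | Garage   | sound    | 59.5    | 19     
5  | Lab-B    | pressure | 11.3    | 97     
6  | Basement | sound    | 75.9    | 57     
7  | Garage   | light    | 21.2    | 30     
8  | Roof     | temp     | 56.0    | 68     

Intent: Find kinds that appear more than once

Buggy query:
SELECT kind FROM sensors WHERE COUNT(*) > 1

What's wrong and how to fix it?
Bug: COUNT(*) is an aggregate and cannot be used in WHERE

Fix: Group first, then use HAVING for the count condition

Corrected query:
SELECT kind FROM sensors GROUP BY kind HAVING COUNT(*) > 1

Result:
kind    
--------
light   
pressure
sound   
temp    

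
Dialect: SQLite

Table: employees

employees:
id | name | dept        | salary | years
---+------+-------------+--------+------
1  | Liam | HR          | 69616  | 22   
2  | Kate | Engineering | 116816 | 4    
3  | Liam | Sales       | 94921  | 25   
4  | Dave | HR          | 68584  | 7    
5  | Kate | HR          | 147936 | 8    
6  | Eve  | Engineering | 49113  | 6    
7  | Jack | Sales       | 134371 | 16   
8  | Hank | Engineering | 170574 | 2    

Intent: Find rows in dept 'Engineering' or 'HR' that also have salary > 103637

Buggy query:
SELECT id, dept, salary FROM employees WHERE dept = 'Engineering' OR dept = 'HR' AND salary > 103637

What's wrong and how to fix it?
Bug: Without parentheses, AND is evaluated before OR, so the salary filter only applies to the 'HR' branch

Fix: Group the OR with parentheses (or use IN), then AND the threshold

Corrected query:
SELECT id, dept, salary FROM employees WHERE (dept = 'Engineering' OR dept = 'HR') AND salary > 103637

Result:
id | dept        | salary
---+-------------+-------
2  | Engineering | 116816
5  | HR          | 147936
8  | Engineering | 170574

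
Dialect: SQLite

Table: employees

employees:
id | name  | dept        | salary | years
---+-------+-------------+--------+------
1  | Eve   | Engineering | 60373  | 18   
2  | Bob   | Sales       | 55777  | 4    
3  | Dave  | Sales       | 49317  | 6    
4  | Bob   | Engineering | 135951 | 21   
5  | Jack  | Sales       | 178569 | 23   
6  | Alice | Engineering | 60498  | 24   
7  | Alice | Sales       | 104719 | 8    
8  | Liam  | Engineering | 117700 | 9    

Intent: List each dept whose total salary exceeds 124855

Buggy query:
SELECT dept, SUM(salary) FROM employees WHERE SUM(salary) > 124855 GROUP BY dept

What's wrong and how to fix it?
Bug: SUM(salary) is an aggregate, but WHERE filters rows before aggregation

Fix: Move the aggregate condition to a HAVING clause

Corrected query:
SELECT dept, SUM(salary) FROM employees GROUP BY dept HAVING SUM(salary) > 124855

Result:
dept        | SUM(salary)
------------+------------
Engineering | 374522     
Sales       | 388382     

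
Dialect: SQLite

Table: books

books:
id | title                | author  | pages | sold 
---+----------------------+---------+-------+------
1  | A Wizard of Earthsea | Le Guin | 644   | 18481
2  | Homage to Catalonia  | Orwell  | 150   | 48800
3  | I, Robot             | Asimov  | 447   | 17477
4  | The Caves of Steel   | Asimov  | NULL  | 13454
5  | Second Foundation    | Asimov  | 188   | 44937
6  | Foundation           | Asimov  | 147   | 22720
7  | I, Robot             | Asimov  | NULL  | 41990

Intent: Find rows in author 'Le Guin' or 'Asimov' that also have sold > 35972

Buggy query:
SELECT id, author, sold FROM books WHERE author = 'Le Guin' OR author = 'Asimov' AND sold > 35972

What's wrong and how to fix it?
Bug: Without parentheses, AND is evaluated before OR, so the sold filter only applies to the 'Asimov' branch

Fix: Group the OR with parentheses (or use IN), then AND the threshold

Corrected query:
SELECT id, author, sold FROM books WHERE (author = 'Le Guin' OR author = 'Asimov') AND sold > 35972

Result:
id | author | sold 
---+--------+------
5  | Asimov | 44937
7  | Asimov | 41990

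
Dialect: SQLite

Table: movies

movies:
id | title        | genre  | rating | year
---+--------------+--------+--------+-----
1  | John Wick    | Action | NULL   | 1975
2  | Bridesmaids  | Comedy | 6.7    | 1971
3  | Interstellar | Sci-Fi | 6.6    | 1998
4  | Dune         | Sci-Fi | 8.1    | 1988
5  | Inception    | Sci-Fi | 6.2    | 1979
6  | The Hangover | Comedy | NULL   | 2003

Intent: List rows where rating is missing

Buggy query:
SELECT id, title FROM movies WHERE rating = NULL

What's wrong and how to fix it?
Bug: '= NULL' is always unknown in SQL three-valued logic, so no rows match

Fix: Use IS NULL to test for NULL

Corrected query:
SELECT id, title FROM movies WHERE rating IS NULL

Result:
id | title       
---+-------------
1  | John Wick   
6  | The Hangover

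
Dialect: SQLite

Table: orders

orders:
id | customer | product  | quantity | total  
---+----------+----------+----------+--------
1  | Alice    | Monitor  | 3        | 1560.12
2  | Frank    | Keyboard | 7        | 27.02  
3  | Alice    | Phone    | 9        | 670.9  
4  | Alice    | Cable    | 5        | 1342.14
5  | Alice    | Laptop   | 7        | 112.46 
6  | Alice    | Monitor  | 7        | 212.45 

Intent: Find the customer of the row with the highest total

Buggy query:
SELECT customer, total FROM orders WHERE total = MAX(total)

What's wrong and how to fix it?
Bug: WHERE is evaluated per row; an aggregate over the whole table isn't defined there

Fix: Use a subquery: WHERE total = (SELECT MAX(total) FROM orders)

Corrected query:
SELECT customer, total FROM orders WHERE total = (SELECT MAX(total) FROM orders)

Result:
customer | total  
---------+--------
Alice    | 1560.12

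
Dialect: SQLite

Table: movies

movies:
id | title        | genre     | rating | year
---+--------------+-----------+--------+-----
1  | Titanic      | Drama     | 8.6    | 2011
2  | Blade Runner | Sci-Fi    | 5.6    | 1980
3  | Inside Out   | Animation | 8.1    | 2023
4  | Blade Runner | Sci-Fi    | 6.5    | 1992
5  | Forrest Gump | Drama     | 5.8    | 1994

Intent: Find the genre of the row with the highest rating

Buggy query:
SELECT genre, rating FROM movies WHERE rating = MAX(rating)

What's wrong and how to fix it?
Bug: WHERE is evaluated per row; an aggregate over the whole table isn't defined there

Fix: Use a subquery: WHERE rating = (SELECT MAX(rating) FROM movies)

Corrected query:
SELECT genre, rating FROM movies WHERE rating = (SELECT MAX(rating) FROM movies)

Result:
genre | rating
------+-------
Drama | 8.6   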